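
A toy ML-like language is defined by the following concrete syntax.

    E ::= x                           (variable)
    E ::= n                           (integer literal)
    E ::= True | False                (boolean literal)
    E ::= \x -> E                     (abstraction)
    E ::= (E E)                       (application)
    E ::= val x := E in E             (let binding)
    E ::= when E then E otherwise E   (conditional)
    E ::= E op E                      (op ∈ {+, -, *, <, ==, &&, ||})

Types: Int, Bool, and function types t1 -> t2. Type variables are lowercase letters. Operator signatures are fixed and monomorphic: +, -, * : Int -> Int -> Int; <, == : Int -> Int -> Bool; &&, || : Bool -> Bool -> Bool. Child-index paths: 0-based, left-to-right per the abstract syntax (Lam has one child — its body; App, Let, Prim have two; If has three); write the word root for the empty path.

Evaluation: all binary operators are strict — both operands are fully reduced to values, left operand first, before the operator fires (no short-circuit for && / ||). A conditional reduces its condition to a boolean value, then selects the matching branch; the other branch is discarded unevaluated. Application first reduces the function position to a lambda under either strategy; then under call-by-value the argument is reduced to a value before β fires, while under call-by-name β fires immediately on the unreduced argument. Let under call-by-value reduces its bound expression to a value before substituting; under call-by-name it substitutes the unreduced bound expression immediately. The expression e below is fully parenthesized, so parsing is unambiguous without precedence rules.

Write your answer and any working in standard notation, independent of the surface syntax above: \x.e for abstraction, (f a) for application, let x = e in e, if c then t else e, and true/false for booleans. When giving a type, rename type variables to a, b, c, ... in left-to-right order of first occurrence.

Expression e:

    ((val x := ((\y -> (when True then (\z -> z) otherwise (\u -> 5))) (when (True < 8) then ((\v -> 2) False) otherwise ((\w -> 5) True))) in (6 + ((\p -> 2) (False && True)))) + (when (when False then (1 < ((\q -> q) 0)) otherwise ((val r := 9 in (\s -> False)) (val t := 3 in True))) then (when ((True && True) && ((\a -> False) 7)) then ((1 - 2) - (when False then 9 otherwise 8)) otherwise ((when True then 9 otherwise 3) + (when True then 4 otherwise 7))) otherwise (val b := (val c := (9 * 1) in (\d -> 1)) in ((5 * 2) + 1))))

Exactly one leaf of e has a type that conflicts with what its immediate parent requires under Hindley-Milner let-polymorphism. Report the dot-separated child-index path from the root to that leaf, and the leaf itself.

Answer: 0.0.1.0.0 : true

Derivation:
  unify Bool ~ Bool
z : b
\z._ : b -> b
\u._ : c -> Int
  unify b -> b ~ c -> Int
  unify b ~ c
  unify c ~ Int
\y._ : a -> Int -> Int
  unify Bool ~ Int
  FAIL: mismatch Bool ~ Int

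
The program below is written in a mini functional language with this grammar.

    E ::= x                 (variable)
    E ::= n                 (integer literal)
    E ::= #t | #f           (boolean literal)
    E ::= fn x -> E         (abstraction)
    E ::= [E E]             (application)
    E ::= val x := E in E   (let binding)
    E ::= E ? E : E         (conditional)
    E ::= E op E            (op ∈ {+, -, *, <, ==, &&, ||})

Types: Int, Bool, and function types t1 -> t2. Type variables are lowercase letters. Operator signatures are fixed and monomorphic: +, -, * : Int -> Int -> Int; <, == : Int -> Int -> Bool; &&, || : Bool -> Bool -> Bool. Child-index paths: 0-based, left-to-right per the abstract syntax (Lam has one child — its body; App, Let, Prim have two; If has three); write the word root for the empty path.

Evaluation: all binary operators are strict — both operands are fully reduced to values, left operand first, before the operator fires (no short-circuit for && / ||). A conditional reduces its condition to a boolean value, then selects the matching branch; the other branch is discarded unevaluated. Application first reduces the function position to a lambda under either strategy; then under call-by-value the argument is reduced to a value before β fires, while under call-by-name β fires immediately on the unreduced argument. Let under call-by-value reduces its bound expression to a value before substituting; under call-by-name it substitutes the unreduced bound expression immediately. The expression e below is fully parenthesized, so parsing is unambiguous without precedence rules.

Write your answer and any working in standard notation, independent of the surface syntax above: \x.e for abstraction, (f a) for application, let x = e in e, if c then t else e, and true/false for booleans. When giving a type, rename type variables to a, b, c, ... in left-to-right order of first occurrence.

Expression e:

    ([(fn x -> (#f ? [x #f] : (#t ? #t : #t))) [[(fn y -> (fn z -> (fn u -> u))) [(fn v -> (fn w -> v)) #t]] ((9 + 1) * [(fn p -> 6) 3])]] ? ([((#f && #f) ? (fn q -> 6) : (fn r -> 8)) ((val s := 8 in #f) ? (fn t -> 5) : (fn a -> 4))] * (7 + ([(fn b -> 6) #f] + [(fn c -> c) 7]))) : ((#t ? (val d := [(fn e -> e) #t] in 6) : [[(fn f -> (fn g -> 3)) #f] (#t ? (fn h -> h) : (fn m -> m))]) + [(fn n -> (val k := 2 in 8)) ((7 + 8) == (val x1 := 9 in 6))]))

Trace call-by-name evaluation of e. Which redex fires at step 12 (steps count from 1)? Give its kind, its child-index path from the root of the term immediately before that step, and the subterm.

Derivation:
step 0: (if ((\x.(if false then (x false) else (if true then true else true))) (((\y.(\z.(\u.u))) ((\v.(\w.v)) true)) ((9 + 1) * ((\p.6) 3)))) then (((if (false && false) then (\q.6) else (\r.8)) (if (let s = 8 in false) then (\t.5) else (\a.4))) * (7 + (((\b.6) false) + ((\c.c) 7)))) else ((if true then (let d = ((\e.e) true) in 6) else (((\f.(\g.3)) false) (if true then (\h.h) else (\m.m)))) + ((\n.(let k = 2 in 8)) ((7 + 8) == (let x1 = 9 in 6)))))
step 1: [beta@0] (if (if false then ((((\y.(\z.(\u.u))) ((\v.(\w.v)) true)) ((9 + 1) * ((\p.6) 3))) false) else (if true then true else true)) then (((if (false && false) then (\q.6) else (\r.8)) (if (let s = 8 in false) then (\t.5) else (\a.4))) * (7 + (((\b.6) false) + ((\c.c) 7)))) else ((if true then (let d = ((\e.e) true) in 6) else (((\f.(\g.3)) false) (if true then (\h.h) else (\m.m)))) + ((\n.(let k = 2 in 8)) ((7 + 8) == (let x1 = 9 in 6)))))
step 2: [if@0] (if (if true then true else true) then (((if (false && false) then (\q.6) else (\r.8)) (if (let s = 8 in false) then (\t.5) else (\a.4))) * (7 + (((\b.6) false) + ((\c.c) 7)))) else ((if true then (let d = ((\e.e) true) in 6) else (((\f.(\g.3)) false) (if true then (\h.h) else (\m.m)))) + ((\n.(let k = 2 in 8)) ((7 + 8) == (let x1 = 9 in 6)))))
step 3: [if@0] (if true then (((if (false && false) then (\q.6) else (\r.8)) (if (let s = 8 in false) then (\t.5) else (\a.4))) * (7 + (((\b.6) false) + ((\c.c) 7)))) else ((if true then (let d = ((\e.e) true) in 6) else (((\f.(\g.3)) false) (if true then (\h.h) else (\m.m)))) + ((\n.(let k = 2 in 8)) ((7 + 8) == (let x1 = 9 in 6)))))
step 4: [if@root] (((if (false && false) then (\q.6) else (\r.8)) (if (let s = 8 in false) then (\t.5) else (\a.4))) * (7 + (((\b.6) false) + ((\c.c) 7))))
step 5: [delta@0.0.0] (((if false then (\q.6) else (\r.8)) (if (let s = 8 in false) then (\t.5) else (\a.4))) * (7 + (((\b.6) false) + ((\c.c) 7))))
step 6: [if@0.0] (((\r.8) (if (let s = 8 in false) then (\t.5) else (\a.4))) * (7 + (((\b.6) false) + ((\c.c) 7))))
step 7: [beta@0] (8 * (7 + (((\b.6) false) + ((\c.c) 7))))
step 8: [beta@1.1.0] (8 * (7 + (6 + ((\c.c) 7))))
step 9: [beta@1.1.1] (8 * (7 + (6 + 7)))
step 10: [delta@1.1] (8 * (7 + 13))
step 11: [delta@1] (8 * 20)
step 12: [delta@root] 160

Answer: delta at root : (8 * 20)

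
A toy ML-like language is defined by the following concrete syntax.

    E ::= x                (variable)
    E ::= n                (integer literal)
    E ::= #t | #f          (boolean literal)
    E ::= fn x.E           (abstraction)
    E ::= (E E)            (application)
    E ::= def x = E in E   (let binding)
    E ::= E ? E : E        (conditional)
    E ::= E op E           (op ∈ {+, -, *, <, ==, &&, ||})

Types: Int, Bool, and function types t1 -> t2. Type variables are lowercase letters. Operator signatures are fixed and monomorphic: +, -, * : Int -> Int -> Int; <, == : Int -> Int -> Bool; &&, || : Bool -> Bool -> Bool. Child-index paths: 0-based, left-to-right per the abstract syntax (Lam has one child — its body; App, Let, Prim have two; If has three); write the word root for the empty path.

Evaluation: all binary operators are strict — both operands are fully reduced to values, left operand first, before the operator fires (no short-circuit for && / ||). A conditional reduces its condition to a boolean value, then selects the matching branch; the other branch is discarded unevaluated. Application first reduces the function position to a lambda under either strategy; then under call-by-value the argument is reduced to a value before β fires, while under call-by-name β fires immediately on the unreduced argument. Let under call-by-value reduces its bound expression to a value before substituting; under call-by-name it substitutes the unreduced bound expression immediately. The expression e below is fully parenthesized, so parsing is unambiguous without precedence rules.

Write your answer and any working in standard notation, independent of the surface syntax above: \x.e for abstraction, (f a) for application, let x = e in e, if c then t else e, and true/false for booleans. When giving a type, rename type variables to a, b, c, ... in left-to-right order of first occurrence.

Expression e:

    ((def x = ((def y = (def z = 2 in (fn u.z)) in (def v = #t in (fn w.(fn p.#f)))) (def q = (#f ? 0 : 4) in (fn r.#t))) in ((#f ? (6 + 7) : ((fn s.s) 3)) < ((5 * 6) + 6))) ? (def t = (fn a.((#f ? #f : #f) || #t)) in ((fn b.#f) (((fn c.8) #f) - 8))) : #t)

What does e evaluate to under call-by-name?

Answer: false

Working:
step 0: (if (let x = ((let y = (let z = 2 in (\u.z)) in (let v = true in (\w.(\p.false)))) (let q = (if false then 0 else 4) in (\r.true))) in ((if false then (6 + 7) else ((\s.s) 3)) < ((5 * 6) + 6))) then (let t = (\a.((if false then false else false) || true)) in ((\b.false) (((\c.8) false) - 8))) else true)
step 1: [let@0] (if ((if false then (6 + 7) else ((\s.s) 3)) < ((5 * 6) + 6)) then (let t = (\a.((if false then false else false) || true)) in ((\b.false) (((\c.8) false) - 8))) else true)
step 2: [if@0.0] (if (((\s.s) 3) < ((5 * 6) + 6)) then (let t = (\a.((if false then false else false) || true)) in ((\b.false) (((\c.8) false) - 8))) else true)
step 3: [beta@0.0] (if (3 < ((5 * 6) + 6)) then (let t = (\a.((if false then false else false) || true)) in ((\b.false) (((\c.8) false) - 8))) else true)
step 4: [delta@0.1.0] (if (3 < (30 + 6)) then (let t = (\a.((if false then false else false) || true)) in ((\b.false) (((\c.8) false) - 8))) else true)
step 5: [delta@0.1] (if (3 < 36) then (let t = (\a.((if false then false else false) || true)) in ((\b.false) (((\c.8) false) - 8))) else true)
step 6: [delta@0] (if true then (let t = (\a.((if false then false else false) || true)) in ((\b.false) (((\c.8) false) - 8))) else true)
step 7: [if@root] (let t = (\a.((if false then false else false) || true)) in ((\b.false) (((\c.8) false) - 8)))
step 8: [let@root] ((\b.false) (((\c.8) false) - 8))
step 9: [beta@root] false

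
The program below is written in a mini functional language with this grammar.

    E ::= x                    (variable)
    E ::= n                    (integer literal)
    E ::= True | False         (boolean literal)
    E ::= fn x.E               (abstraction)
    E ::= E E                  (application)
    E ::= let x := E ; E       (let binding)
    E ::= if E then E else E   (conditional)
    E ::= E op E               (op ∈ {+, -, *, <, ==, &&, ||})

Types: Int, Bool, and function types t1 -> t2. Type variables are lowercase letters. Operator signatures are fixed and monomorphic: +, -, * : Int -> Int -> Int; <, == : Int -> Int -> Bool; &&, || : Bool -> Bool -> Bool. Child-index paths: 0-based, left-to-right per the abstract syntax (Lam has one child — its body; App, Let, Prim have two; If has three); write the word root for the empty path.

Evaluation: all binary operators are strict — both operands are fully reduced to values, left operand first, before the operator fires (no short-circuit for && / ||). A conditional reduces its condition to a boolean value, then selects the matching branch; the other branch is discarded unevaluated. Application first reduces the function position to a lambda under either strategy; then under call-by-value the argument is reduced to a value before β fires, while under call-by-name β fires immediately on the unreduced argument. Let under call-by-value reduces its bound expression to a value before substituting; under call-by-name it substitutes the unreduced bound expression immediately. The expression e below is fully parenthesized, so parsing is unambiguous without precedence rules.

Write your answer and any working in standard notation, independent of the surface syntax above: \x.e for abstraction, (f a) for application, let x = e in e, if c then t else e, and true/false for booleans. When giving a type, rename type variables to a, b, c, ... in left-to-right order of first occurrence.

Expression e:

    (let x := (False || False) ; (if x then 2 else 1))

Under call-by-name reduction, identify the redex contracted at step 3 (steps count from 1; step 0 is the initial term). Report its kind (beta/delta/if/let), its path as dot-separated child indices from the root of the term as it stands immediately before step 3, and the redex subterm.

Answer: if at root : (if false then 2 else 1)

Working:
step 0: (let x = (false || false) in (if x then 2 else 1))
step 1: [let@root] (if (false || false) then 2 else 1)
step 2: [delta@0] (if false then 2 else 1)
step 3: [if@root] 1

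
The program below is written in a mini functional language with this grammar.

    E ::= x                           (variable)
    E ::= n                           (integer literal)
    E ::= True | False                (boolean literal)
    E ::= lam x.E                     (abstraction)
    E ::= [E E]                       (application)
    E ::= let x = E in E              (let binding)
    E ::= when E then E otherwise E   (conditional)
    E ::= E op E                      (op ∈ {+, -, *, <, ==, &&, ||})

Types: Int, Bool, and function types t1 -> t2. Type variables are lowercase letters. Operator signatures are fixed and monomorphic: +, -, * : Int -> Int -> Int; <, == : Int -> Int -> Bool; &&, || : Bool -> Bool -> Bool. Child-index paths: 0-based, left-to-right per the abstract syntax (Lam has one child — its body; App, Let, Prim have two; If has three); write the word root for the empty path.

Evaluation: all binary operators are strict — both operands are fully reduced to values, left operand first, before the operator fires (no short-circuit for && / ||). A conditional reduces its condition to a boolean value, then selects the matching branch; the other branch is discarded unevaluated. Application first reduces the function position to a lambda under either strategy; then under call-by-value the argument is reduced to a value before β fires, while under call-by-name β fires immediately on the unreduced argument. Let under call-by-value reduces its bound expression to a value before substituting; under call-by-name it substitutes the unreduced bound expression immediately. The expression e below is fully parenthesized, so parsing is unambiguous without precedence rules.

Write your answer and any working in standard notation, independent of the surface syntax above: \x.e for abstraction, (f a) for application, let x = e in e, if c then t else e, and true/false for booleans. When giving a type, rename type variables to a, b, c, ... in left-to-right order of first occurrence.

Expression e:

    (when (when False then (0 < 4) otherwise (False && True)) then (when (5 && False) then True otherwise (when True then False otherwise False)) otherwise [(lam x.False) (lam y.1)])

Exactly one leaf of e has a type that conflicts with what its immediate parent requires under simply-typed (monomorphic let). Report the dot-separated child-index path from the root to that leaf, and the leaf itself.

Answer: 1.0.0 : 5

Derivation:
  unify Bool ~ Bool
  unify Int ~ Int
  unify Int ~ Int
  unify Bool ~ Bool
  unify Bool ~ Bool
  unify Bool ~ Bool
  unify Bool ~ Bool
  unify Int ~ Bool
  FAIL: mismatch Int ~ Bool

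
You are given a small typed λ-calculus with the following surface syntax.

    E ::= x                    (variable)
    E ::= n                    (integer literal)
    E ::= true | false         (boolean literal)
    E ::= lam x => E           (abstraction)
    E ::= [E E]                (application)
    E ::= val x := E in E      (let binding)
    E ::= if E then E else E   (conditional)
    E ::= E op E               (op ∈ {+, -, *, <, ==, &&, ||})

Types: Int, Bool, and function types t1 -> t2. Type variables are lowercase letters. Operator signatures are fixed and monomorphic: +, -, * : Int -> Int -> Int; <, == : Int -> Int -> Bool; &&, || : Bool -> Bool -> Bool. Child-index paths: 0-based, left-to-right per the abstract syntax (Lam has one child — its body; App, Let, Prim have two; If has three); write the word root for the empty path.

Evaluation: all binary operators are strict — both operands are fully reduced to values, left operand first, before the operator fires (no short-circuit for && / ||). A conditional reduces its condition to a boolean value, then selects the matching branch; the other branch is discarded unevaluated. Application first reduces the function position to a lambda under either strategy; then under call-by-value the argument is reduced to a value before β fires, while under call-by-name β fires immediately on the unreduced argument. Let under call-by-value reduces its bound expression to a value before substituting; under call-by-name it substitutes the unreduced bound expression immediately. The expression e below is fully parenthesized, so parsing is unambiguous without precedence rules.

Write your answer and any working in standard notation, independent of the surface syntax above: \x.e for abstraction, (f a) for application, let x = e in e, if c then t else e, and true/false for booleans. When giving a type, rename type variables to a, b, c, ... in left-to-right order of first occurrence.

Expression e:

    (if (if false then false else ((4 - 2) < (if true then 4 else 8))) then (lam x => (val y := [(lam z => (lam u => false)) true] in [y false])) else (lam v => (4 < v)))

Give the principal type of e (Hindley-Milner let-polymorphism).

Working:
  unify Bool ~ Bool
  unify Int ~ Int
  unify Int ~ Int
  unify Int ~ Int
  unify Bool ~ Bool
  unify Int ~ Int
  unify Int ~ Int
  unify Bool ~ Bool
  unify Bool ~ Bool
\u._ : c -> Bool
\z._ : b -> c -> Bool
  unify b -> c -> Bool ~ Bool -> d
  unify b ~ Bool
  unify c -> Bool ~ d
_ _ : c -> Bool
let y : forall. c -> Bool
y : e -> Bool
  unify e -> Bool ~ Bool -> f
  unify e ~ Bool
  unify Bool ~ f
_ _ : Bool
\x._ : a -> Bool
  unify Int ~ Int
v : g
  unify g ~ Int
\v._ : Int -> Bool
  unify a -> Bool ~ Int -> Bool
  unify a ~ Int
  unify Bool ~ Bool

Answer: Int -> Bool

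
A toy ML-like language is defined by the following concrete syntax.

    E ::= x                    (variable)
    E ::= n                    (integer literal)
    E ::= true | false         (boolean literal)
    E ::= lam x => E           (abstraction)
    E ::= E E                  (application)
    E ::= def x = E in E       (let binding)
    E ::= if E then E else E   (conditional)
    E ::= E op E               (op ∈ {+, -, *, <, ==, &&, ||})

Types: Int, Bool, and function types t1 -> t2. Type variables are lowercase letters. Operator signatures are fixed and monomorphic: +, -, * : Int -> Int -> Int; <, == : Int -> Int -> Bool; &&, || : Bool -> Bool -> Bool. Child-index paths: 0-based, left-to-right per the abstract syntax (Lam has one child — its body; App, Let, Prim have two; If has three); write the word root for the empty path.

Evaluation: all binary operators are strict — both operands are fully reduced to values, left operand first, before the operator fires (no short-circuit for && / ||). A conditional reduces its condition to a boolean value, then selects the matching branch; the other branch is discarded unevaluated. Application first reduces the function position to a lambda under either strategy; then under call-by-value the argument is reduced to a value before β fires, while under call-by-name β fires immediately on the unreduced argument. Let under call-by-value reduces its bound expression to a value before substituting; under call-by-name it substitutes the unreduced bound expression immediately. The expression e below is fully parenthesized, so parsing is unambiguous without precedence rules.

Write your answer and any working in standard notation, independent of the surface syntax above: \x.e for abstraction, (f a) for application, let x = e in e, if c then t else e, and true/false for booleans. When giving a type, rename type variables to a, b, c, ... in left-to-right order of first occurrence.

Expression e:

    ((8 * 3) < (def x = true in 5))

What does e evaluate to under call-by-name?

Working:
step 0: ((8 * 3) < (let x = true in 5))
step 1: [delta@0] (24 < (let x = true in 5))
step 2: [let@1] (24 < 5)
step 3: [delta@root] false

Answer: false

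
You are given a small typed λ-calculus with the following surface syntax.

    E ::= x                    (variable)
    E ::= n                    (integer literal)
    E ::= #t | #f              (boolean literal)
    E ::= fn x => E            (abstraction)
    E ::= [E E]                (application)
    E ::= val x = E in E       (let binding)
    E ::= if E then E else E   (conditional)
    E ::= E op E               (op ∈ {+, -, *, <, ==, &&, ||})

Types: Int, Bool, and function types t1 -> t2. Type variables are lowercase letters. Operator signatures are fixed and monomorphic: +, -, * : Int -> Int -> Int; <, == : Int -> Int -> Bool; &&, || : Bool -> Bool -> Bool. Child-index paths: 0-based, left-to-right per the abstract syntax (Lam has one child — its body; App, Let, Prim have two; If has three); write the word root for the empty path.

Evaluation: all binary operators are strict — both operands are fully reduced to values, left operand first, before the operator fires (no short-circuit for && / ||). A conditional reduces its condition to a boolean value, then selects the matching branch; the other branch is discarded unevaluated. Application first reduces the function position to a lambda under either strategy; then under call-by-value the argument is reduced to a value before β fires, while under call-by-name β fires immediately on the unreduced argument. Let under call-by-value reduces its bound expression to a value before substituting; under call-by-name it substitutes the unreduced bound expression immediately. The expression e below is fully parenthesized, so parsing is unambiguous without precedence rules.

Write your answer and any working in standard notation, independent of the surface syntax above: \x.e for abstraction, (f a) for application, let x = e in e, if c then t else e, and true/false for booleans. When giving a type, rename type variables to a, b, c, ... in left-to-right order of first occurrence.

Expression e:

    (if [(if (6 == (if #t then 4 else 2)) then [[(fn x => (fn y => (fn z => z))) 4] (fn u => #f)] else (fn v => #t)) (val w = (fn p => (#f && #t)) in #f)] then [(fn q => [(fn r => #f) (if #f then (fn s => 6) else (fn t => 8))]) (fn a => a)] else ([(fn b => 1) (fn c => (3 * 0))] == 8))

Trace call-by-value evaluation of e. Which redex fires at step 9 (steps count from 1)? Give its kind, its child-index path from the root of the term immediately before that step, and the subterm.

Derivation:
step 0: (if ((if (6 == (if true then 4 else 2)) then (((\x.(\y.(\z.z))) 4) (\u.false)) else (\v.true)) (let w = (\p.(false && true)) in false)) then ((\q.((\r.false) (if false then (\s.6) else (\t.8)))) (\a.a)) else (((\b.1) (\c.(3 * 0))) == 8))
step 1: [if@0.0.0.1] (if ((if (6 == 4) then (((\x.(\y.(\z.z))) 4) (\u.false)) else (\v.true)) (let w = (\p.(false && true)) in false)) then ((\q.((\r.false) (if false then (\s.6) else (\t.8)))) (\a.a)) else (((\b.1) (\c.(3 * 0))) == 8))
step 2: [delta@0.0.0] (if ((if false then (((\x.(\y.(\z.z))) 4) (\u.false)) else (\v.true)) (let w = (\p.(false && true)) in false)) then ((\q.((\r.false) (if false then (\s.6) else (\t.8)))) (\a.a)) else (((\b.1) (\c.(3 * 0))) == 8))
step 3: [if@0.0] (if ((\v.true) (let w = (\p.(false && true)) in false)) then ((\q.((\r.false) (if false then (\s.6) else (\t.8)))) (\a.a)) else (((\b.1) (\c.(3 * 0))) == 8))
step 4: [let@0.1] (if ((\v.true) false) then ((\q.((\r.false) (if false then (\s.6) else (\t.8)))) (\a.a)) else (((\b.1) (\c.(3 * 0))) == 8))
step 5: [beta@0] (if true then ((\q.((\r.false) (if false then (\s.6) else (\t.8)))) (\a.a)) else (((\b.1) (\c.(3 * 0))) == 8))
step 6: [if@root] ((\q.((\r.false) (if false then (\s.6) else (\t.8)))) (\a.a))
step 7: [beta@root] ((\r.false) (if false then (\s.6) else (\t.8)))
step 8: [if@1] ((\r.false) (\t.8))
step 9: [beta@root] false

Answer: beta at root : ((\r.false) (\t.8))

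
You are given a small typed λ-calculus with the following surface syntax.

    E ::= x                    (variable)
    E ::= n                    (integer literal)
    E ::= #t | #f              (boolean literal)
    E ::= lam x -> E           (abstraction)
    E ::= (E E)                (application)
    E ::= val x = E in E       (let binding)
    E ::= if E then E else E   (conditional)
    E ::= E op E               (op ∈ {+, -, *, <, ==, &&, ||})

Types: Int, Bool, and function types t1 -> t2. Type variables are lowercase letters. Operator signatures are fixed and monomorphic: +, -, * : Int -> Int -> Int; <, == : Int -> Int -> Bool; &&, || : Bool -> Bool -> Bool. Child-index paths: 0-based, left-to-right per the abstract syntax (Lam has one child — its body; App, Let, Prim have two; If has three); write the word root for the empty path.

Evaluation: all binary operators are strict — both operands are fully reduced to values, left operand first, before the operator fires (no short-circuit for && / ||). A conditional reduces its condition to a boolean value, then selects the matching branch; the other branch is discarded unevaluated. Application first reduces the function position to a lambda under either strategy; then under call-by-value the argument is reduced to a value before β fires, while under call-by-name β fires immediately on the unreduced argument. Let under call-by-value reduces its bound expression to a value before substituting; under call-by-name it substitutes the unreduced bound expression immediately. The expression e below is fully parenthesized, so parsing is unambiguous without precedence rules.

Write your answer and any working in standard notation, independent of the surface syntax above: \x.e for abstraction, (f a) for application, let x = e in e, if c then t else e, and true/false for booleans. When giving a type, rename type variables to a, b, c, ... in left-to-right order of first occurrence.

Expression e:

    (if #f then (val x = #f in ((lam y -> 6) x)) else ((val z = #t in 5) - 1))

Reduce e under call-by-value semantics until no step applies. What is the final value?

Trace:
step 0: (if false then (let x = false in ((\y.6) x)) else ((let z = true in 5) - 1))
step 1: [if@root] ((let z = true in 5) - 1)
step 2: [let@0] (5 - 1)
step 3: [delta@root] 4

Answer: 4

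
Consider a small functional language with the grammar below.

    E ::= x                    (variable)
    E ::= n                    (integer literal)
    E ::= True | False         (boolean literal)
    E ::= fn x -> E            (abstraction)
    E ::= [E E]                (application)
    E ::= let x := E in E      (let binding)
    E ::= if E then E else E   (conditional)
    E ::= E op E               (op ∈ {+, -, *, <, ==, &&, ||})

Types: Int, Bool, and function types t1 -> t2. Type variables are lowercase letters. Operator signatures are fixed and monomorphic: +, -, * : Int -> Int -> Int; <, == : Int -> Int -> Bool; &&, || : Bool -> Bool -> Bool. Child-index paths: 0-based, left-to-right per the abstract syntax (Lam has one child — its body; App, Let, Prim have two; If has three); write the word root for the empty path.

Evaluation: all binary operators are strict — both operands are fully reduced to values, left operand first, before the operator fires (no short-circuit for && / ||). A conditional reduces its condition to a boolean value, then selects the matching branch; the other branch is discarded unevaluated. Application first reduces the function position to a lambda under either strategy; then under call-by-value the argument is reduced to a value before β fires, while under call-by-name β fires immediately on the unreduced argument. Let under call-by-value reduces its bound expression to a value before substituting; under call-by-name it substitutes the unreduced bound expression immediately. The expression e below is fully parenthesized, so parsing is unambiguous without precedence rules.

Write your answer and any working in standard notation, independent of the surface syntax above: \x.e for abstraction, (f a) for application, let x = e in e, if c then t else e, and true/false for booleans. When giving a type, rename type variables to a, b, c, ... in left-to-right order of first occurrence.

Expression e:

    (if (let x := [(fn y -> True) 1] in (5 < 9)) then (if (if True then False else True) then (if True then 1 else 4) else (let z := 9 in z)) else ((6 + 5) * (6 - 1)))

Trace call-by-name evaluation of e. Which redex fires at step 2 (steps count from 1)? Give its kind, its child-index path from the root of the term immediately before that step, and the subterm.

Answer: delta at 0 : (5 < 9)

Derivation:
step 0: (if (let x = ((\y.true) 1) in (5 < 9)) then (if (if true then false else true) then (if true then 1 else 4) else (let z = 9 in z)) else ((6 + 5) * (6 - 1)))
step 1: [let@0] (if (5 < 9) then (if (if true then false else true) then (if true then 1 else 4) else (let z = 9 in z)) else ((6 + 5) * (6 - 1)))
step 2: [delta@0] (if true then (if (if true then false else true) then (if true then 1 else 4) else (let z = 9 in z)) else ((6 + 5) * (6 - 1)))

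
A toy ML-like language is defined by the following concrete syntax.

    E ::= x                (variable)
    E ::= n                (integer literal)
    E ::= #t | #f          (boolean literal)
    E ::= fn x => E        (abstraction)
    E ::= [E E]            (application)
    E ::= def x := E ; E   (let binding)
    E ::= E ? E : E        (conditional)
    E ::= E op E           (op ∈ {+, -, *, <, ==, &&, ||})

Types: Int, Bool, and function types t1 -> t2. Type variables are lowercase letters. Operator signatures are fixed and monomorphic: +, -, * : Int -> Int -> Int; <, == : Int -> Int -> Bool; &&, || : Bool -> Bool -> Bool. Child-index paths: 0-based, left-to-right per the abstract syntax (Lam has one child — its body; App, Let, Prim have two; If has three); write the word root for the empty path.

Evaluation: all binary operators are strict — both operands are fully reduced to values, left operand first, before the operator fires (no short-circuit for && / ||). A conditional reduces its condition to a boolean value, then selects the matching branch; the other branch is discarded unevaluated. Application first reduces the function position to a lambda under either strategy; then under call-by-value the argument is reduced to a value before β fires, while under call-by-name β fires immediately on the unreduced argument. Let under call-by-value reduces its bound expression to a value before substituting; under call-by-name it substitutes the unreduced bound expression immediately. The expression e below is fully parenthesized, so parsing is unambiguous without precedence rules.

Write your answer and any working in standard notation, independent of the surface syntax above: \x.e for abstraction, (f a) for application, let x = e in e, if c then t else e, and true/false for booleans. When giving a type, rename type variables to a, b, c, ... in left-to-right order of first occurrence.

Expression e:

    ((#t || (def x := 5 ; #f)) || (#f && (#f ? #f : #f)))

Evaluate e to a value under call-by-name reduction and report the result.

Working:
step 0: ((true || (let x = 5 in false)) || (false && (if false then false else false)))
step 1: [let@0.1] ((true || false) || (false && (if false then false else false)))
step 2: [delta@0] (true || (false && (if false then false else false)))
step 3: [if@1.1] (true || (false && false))
step 4: [delta@1] (true || false)
step 5: [delta@root] true

Answer: true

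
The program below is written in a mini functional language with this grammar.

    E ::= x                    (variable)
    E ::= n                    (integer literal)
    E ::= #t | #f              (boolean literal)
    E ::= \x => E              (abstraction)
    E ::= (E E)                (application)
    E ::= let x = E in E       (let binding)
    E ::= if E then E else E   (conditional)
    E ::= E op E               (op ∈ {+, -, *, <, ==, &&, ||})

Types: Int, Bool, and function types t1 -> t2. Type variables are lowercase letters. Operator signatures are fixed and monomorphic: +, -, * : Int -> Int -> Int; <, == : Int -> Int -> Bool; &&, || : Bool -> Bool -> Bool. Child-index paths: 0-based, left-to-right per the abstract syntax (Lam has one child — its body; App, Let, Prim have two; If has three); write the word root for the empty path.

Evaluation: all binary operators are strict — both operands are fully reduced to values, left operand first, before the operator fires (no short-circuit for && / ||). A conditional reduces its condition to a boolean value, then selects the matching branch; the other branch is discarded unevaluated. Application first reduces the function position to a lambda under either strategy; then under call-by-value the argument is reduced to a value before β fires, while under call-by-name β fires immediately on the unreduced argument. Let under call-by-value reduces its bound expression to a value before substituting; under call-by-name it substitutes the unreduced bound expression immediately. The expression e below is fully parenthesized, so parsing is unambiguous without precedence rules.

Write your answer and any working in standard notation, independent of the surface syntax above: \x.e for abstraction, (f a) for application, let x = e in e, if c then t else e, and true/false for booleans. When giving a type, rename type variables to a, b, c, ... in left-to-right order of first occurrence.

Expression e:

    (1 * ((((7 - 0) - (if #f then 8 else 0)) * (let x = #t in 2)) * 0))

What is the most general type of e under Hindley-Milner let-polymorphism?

Answer: Int

Derivation:
  unify Int ~ Int
  unify Int ~ Int
  unify Int ~ Int
  unify Int ~ Int
  unify Bool ~ Bool
  unify Int ~ Int
  unify Int ~ Int
  unify Int ~ Int
let x : Bool
  unify Int ~ Int
  unify Int ~ Int
  unify Int ~ Int
  unify Int ~ Int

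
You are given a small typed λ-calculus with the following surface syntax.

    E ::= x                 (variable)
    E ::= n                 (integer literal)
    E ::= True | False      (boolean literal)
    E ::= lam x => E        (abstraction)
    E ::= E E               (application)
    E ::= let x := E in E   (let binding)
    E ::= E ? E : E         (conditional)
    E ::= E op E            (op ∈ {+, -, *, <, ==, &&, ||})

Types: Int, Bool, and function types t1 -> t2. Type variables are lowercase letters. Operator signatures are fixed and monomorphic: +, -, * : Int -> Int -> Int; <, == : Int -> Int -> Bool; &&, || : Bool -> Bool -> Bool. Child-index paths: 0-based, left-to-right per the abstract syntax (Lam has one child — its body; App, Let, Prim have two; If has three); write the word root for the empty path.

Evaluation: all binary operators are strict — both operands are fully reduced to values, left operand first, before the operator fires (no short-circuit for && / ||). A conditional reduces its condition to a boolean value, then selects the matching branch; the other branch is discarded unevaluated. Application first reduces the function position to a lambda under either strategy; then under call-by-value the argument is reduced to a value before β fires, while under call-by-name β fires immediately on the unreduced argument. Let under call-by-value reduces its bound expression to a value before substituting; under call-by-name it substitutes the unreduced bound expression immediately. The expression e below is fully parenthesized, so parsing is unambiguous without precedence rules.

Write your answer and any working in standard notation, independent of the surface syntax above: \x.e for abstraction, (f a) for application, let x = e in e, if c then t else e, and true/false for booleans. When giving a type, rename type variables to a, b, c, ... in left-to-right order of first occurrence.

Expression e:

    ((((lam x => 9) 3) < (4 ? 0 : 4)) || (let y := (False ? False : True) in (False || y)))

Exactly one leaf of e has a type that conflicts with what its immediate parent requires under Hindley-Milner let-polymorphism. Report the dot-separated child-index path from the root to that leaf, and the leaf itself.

Answer: 0.1.0 : 4

Working:
\x._ : a -> Int
  unify a -> Int ~ Int -> b
  unify a ~ Int
  unify Int ~ b
_ _ : Int
  unify Int ~ Int
  unify Int ~ Bool
  FAIL: mismatch Int ~ Bool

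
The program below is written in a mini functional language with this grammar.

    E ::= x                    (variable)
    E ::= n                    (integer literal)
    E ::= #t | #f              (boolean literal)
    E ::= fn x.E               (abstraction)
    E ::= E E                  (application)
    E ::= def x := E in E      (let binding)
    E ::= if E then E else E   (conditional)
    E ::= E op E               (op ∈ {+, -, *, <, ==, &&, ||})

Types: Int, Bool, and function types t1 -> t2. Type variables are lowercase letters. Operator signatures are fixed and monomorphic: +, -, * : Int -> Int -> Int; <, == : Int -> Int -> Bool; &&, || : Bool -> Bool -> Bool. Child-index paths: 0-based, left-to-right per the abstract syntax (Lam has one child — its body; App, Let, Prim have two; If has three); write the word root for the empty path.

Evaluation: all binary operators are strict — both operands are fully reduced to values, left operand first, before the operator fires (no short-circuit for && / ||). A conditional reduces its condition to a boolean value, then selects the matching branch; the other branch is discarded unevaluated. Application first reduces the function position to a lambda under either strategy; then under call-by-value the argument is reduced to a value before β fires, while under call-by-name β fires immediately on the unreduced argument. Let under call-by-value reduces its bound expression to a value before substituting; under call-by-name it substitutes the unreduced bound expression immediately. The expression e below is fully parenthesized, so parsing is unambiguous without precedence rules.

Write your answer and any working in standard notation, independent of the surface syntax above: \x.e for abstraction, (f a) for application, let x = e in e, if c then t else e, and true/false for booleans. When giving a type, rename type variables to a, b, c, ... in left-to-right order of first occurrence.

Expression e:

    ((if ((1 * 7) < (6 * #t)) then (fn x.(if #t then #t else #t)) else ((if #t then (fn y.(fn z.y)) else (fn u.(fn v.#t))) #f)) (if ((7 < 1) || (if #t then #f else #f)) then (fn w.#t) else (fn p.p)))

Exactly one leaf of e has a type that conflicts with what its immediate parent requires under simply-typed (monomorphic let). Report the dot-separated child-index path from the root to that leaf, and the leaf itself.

Working:
  unify Int ~ Int
  unify Int ~ Int
  unify Int ~ Int
  unify Int ~ Int
  unify Bool ~ Int
  FAIL: mismatch Bool ~ Int

Answer: 0.0.1.1 : true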